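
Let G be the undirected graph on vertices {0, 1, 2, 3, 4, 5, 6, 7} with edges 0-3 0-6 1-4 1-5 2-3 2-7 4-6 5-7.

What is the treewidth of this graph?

2

A width-2 tree decomposition is:
Bags: B1 = {0, 3, 6}  B2 = {3, 4, 6}  B3 = {1, 3, 4}  B4 = {1, 3, 5}  B5 = {3, 5, 7}  B6 = {2, 3, 7}
Tree: B1–B2, B2–B3, B3–B4, B4–B5, B5–B6
The largest bag has 3 vertices, giving width 2; this decomposition certifies tw(G) ≤ 2. For the lower bound, G contains the cycle 3–0–6–4–1–5–7–2–3, so G is not a forest; only forests have treewidth ≤ 1, hence tw(G) ≥ 2. Combining the bounds, tw(G) = 2.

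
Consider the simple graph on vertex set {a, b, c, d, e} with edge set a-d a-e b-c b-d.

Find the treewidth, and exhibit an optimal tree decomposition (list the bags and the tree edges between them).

Treewidth 1.
Bags: B1 = {a, e}  B2 = {a, d}  B3 = {b, d}  B4 = {b, c}
Tree: B1–B2, B2–B3, B3–B4

The largest bag has 2 vertices, giving width 1; this decomposition certifies tw(G) ≤ 1. Since G has at least one edge (e.g. e–a), it is not an edgeless graph, so tw(G) ≥ 1. Therefore the treewidth is 1.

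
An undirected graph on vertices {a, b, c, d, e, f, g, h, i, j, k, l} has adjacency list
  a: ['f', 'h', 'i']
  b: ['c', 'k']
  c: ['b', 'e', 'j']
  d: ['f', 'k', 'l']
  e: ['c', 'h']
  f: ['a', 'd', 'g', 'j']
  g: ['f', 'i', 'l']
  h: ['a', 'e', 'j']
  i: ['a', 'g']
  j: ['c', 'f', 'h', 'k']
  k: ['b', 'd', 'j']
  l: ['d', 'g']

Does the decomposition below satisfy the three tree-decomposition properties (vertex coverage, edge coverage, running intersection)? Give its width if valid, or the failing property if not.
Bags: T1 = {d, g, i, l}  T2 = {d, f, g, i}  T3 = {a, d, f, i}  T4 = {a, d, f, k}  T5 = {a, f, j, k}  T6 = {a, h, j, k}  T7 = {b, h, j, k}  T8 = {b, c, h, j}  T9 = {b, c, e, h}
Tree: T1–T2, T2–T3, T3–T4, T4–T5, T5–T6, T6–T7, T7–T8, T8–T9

Yes; width 3.

Vertex coverage: the bags together contain {a, b, c, d, e, f, g, h, i, j, k, l}, the full vertex set. Edge coverage: each edge of G has both endpoints in at least one bag. Running intersection: for every vertex, the bags containing it form a connected subtree. All three properties hold, so this is a valid tree decomposition of width max|bag| − 1 = 3, and hence tw(G) ≤ 3.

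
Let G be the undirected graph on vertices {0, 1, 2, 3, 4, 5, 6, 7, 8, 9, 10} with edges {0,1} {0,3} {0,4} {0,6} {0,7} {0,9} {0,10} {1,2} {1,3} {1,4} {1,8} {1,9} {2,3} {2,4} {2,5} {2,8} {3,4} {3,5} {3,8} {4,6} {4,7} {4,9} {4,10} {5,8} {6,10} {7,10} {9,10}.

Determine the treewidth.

A width-3 tree decomposition is:
Bags: B1 = {0, 4, 9, 10}  B2 = {0, 1, 4, 9}  B3 = {0, 1, 3, 4}  B4 = {1, 2, 3, 4}  B5 = {1, 2, 3, 8}  B6 = {0, 4, 7, 10}  B7 = {0, 4, 6, 10}  B8 = {2, 3, 5, 8}
Tree: B1–B2, B2–B3, B3–B4, B4–B5, B1–B6, B1–B7, B5–B8
Every bag has size at most 4, so the width is 4 − 1 = 3 and tw(G) ≤ 3. On the other hand G contains the 4-clique {1, 2, 3, 8}. A clique must lie in a single bag of any decomposition, so no decomposition can have width below 3. Hence tw(G) = 3 exactly.

3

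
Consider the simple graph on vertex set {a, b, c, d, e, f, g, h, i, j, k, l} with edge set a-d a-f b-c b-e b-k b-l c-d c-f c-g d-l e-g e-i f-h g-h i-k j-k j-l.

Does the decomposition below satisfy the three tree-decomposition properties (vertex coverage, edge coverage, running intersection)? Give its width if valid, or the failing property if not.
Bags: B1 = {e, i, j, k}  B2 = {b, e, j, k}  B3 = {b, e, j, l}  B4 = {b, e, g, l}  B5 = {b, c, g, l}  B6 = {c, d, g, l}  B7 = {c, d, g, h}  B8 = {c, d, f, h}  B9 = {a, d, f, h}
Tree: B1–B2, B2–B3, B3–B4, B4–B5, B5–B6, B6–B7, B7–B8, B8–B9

Yes; width 3.

Checking the three conditions: (i) the bags cover all of {a, b, c, d, e, f, g, h, i, j, k, l}; (ii) for each edge, some bag contains both endpoints; (iii) the bags containing any fixed vertex form a subtree. All hold, so the decomposition is valid with width 4 − 1 = 3.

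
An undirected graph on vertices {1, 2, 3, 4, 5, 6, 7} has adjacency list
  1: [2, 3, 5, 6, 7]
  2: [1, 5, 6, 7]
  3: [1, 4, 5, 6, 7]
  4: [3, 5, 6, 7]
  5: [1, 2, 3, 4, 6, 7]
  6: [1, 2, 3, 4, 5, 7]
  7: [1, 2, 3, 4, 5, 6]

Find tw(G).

4

A width-4 tree decomposition is:
Bags: B1 = {1, 2, 5, 6, 7}  B2 = {1, 3, 5, 6, 7}  B3 = {3, 4, 5, 6, 7}
Tree: B1–B2, B2–B3
Every bag has size at most 5, so the width is 5 − 1 = 4 and tw(G) ≤ 4. Conversely, {1, 2, 5, 6, 7} is a clique of size 5, and the vertices of any clique must share a bag in every tree decomposition; so some bag has ≥ 5 vertices and tw(G) ≥ 4. The upper and lower bounds meet at 4, so that is the treewidth.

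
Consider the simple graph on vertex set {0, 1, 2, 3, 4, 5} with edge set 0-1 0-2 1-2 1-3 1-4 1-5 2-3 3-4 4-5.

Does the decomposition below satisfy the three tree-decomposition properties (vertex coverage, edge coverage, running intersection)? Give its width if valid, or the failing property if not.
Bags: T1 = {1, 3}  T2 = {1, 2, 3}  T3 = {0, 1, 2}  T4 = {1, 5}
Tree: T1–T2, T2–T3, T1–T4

A tree decomposition must satisfy three properties: every vertex lies in some bag; for every edge, both endpoints lie together in some bag; and for every vertex, the bags containing it form a connected subtree. Here vertex 4 appears in no bag, so the decomposition is invalid.

No — vertex 4 appears in no bag.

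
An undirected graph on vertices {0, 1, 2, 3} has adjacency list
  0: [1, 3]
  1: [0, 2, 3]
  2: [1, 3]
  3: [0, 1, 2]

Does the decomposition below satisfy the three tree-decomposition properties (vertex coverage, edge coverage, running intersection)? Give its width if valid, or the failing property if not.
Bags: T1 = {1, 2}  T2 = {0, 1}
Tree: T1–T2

A tree decomposition must satisfy three properties: every vertex lies in some bag; for every edge, both endpoints lie together in some bag; and for every vertex, the bags containing it form a connected subtree. Here vertex 3 appears in no bag, so the decomposition is invalid.

No — vertex 3 appears in no bag.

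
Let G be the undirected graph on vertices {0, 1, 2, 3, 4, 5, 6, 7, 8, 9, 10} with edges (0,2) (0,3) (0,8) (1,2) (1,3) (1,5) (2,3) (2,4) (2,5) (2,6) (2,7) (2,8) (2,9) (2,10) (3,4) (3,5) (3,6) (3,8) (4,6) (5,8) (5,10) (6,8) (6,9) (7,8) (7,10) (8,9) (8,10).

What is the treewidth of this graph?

A width-3 tree decomposition is:
Bags: B1 = {1, 2, 3, 5}  B2 = {2, 3, 5, 8}  B3 = {0, 2, 3, 8}  B4 = {2, 3, 6, 8}  B5 = {2, 3, 4, 6}  B6 = {2, 5, 8, 10}  B7 = {2, 6, 8, 9}  B8 = {2, 7, 8, 10}
Tree: B1–B2, B2–B3, B3–B4, B4–B5, B2–B6, B4–B7, B6–B8
The largest bag has 4 vertices, giving width 3; this decomposition certifies tw(G) ≤ 3. For the lower bound, the 4 vertices {2, 6, 8, 9} are pairwise adjacent, and any tree decomposition puts a clique entirely inside one bag — forcing width ≥ 3. The upper and lower bounds meet at 3, so that is the treewidth.

3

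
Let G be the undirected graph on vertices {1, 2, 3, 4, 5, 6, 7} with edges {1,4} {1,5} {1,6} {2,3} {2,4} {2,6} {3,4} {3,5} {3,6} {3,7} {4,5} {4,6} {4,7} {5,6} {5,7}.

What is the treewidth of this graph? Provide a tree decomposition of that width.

Treewidth 3.
One optimal decomposition is:
Bags: B1 = {3, 4, 5, 6}  B2 = {1, 4, 5, 6}  B3 = {3, 4, 5, 7}  B4 = {2, 3, 4, 6}
Tree: B1–B2, B1–B3, B1–B4

Every bag has size at most 4, so the width is 4 − 1 = 3 and tw(G) ≤ 3. Conversely, {1, 4, 5, 6} is a clique of size 4, and the vertices of any clique must share a bag in every tree decomposition; so some bag has ≥ 4 vertices and tw(G) ≥ 3. Combining the bounds, tw(G) = 3.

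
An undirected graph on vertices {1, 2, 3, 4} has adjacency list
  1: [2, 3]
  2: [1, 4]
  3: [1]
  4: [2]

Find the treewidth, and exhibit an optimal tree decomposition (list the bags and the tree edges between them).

Every bag has size at most 2, so the width is 2 − 1 = 1 and tw(G) ≤ 1. G has an edge, so its treewidth is at least 1. The upper and lower bounds meet at 1, so that is the treewidth.

Treewidth 1.
One optimal decomposition is:
Bags: B1 = {1, 3}  B2 = {1, 2}  B3 = {2, 4}
Tree: B1–B2, B2–B3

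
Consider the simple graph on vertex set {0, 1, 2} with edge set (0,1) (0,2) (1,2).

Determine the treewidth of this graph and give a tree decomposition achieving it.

With just one bag of size 3, the width is 3 − 1 = 2, so tw(G) ≤ 2. Conversely, {0, 1, 2} is a clique of size 3, and the vertices of any clique must share a bag in every tree decomposition; so some bag has ≥ 3 vertices and tw(G) ≥ 2. Combining the bounds, tw(G) = 2.

Treewidth 2.
One optimal decomposition is:
Bags: B1 = {0, 1, 2}
Tree: (single bag)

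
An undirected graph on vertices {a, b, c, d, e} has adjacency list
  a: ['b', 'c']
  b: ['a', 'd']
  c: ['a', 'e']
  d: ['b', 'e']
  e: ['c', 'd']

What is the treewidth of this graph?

2

A width-2 tree decomposition is:
Bags: B1 = {c, d, e}  B2 = {b, c, d}  B3 = {a, b, c}
Tree: B1–B2, B2–B3
Every bag has size at most 3, so the width is 3 − 1 = 2 and tw(G) ≤ 2. For the lower bound, G contains the cycle c–e–d–b–a–c, so G is not a forest; only forests have treewidth ≤ 1, hence tw(G) ≥ 2. Combining the bounds, tw(G) = 2.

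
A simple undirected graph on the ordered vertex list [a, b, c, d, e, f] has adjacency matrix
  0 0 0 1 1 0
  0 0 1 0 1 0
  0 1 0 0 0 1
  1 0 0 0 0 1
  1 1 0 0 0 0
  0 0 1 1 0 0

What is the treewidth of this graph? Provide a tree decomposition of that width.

Treewidth 2.
Bags: B1 = {b, c, e}  B2 = {a, c, e}  B3 = {a, c, d}  B4 = {c, d, f}
Tree: B1–B2, B2–B3, B3–B4

Each bag holds 3 vertices, so the decomposition has width 2, which upper-bounds the treewidth. For the lower bound, G contains the cycle c–b–e–a–d–f–c, so G is not a forest; only forests have treewidth ≤ 1, hence tw(G) ≥ 2. The upper and lower bounds meet at 2, so that is the treewidth.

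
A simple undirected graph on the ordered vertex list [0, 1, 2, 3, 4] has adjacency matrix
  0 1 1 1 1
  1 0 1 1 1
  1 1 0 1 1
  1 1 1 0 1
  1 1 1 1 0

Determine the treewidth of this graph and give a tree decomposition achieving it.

A single bag containing all 5 vertices is trivially a valid decomposition of width 4. For the lower bound, the 5 vertices {0, 1, 2, 3, 4} are pairwise adjacent, and any tree decomposition puts a clique entirely inside one bag — forcing width ≥ 4. The upper and lower bounds meet at 4, so that is the treewidth.

Treewidth 4.
One such decomposition:
Bags: B1 = {0, 1, 2, 3, 4}
Tree: (single bag)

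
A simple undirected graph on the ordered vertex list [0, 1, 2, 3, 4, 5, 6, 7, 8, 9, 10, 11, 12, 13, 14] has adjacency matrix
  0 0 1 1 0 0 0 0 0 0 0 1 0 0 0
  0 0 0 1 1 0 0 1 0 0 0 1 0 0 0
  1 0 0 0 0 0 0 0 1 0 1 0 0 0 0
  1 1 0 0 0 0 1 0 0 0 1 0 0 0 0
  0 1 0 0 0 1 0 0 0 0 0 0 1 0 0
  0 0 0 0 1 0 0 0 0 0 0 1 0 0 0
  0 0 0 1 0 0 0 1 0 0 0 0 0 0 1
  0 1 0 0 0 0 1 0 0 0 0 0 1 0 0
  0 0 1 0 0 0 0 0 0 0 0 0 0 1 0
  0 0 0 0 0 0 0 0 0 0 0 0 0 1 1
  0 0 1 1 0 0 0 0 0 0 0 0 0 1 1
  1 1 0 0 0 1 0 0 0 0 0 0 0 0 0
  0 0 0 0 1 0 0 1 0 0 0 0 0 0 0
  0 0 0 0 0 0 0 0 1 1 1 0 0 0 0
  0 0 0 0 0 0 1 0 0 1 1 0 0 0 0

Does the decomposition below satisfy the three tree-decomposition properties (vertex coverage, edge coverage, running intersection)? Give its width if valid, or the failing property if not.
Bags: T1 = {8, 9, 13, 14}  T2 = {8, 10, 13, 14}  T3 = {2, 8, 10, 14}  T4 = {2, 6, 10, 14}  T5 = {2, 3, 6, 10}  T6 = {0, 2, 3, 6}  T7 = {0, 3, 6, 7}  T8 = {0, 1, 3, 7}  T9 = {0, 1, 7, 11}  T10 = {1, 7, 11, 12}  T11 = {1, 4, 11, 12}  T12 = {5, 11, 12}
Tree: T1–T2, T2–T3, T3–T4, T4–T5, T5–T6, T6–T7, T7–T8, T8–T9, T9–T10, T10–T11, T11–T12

A tree decomposition must satisfy three properties: every vertex lies in some bag; for every edge, both endpoints lie together in some bag; and for every vertex, the bags containing it form a connected subtree. Here edge (4,5) lies in no bag, so the decomposition is invalid.

No — edge (4,5) lies in no bag.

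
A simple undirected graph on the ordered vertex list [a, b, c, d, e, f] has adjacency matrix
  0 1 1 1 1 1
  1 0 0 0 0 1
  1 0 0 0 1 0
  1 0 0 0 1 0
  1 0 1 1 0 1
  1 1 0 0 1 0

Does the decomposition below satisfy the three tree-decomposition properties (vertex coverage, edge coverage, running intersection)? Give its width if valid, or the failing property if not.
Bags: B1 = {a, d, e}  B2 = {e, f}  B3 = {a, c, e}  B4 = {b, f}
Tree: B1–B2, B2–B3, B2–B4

No — edge (a,f) lies in no bag.

A tree decomposition must satisfy three properties: every vertex lies in some bag; for every edge, both endpoints lie together in some bag; and for every vertex, the bags containing it form a connected subtree. Here edge (a,f) lies in no bag, so the decomposition is invalid.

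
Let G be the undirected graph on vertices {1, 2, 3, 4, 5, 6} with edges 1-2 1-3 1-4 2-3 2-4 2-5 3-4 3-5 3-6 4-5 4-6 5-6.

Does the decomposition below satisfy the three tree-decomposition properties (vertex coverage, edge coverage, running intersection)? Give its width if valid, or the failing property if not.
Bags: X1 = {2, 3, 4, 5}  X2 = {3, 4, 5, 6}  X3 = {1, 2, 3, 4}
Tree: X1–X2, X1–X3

Yes; width 3.

Every vertex of G appears in some bag (union = {1, 2, 3, 4, 5, 6}); every edge is covered by a bag; and for each vertex v the set of bags containing v is connected in the bag tree. The decomposition is therefore valid. The largest bag has 4 vertices, so the width is 3.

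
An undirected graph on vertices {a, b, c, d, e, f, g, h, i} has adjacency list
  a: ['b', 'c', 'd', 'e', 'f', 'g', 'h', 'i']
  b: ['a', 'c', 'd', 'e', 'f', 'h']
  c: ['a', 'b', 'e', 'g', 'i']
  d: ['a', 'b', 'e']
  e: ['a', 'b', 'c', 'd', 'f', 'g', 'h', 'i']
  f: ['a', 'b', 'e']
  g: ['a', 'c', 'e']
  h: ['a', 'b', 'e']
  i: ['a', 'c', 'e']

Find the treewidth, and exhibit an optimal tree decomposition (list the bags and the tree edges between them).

Treewidth 3.
Bags: B1 = {a, b, c, e}  B2 = {a, c, e, g}  B3 = {a, c, e, i}  B4 = {a, b, e, f}  B5 = {a, b, e, h}  B6 = {a, b, d, e}
Tree: B1–B2, B1–B3, B1–B4, B1–B5, B4–B6

Each bag holds 4 vertices, so the decomposition has width 3, which upper-bounds the treewidth. For the lower bound, the 4 vertices {a, c, e, g} are pairwise adjacent, and any tree decomposition puts a clique entirely inside one bag — forcing width ≥ 3. The upper and lower bounds meet at 3, so that is the treewidth.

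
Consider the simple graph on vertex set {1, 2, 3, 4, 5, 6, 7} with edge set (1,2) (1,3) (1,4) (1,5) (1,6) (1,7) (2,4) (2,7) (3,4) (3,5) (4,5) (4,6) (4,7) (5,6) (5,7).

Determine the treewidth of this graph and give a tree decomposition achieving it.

Every bag has size at most 4, so the width is 4 − 1 = 3 and tw(G) ≤ 3. For the lower bound, the 4 vertices {1, 2, 4, 7} are pairwise adjacent, and any tree decomposition puts a clique entirely inside one bag — forcing width ≥ 3. Combining the bounds, tw(G) = 3.

Treewidth 3.
One optimal decomposition is:
Bags: B1 = {1, 4, 5, 6}  B2 = {1, 4, 5, 7}  B3 = {1, 3, 4, 5}  B4 = {1, 2, 4, 7}
Tree: B1–B2, B1–B3, B2–B4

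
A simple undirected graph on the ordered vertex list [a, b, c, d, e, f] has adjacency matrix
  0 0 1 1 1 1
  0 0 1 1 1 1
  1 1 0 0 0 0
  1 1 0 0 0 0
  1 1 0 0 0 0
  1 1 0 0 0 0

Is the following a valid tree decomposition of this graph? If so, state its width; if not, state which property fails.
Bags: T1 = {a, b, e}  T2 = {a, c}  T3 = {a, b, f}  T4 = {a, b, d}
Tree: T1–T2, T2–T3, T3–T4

No — edge (b,c) lies in no bag.

A tree decomposition must satisfy three properties: every vertex lies in some bag; for every edge, both endpoints lie together in some bag; and for every vertex, the bags containing it form a connected subtree. Here edge (b,c) lies in no bag, so the decomposition is invalid.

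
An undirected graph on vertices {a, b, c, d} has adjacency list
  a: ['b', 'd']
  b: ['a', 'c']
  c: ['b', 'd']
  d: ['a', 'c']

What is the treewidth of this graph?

2

A width-2 tree decomposition is:
Bags: B1 = {a, b, c}  B2 = {a, c, d}
Tree: B1–B2
Each bag holds 3 vertices, so the decomposition has width 2, which upper-bounds the treewidth. For the lower bound, G contains the cycle c–b–a–d–c, so G is not a forest; only forests have treewidth ≤ 1, hence tw(G) ≥ 2. The upper and lower bounds meet at 2, so that is the treewidth.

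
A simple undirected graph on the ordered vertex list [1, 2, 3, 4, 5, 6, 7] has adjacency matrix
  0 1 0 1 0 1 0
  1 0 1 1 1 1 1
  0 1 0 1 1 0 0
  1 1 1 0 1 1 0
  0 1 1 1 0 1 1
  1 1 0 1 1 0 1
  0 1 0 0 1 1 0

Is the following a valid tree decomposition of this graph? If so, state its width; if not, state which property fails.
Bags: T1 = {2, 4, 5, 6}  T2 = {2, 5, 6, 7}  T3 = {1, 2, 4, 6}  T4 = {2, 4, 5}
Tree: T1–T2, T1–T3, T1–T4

No — vertex 3 appears in no bag.

A tree decomposition must satisfy three properties: every vertex lies in some bag; for every edge, both endpoints lie together in some bag; and for every vertex, the bags containing it form a connected subtree. Here vertex 3 appears in no bag, so the decomposition is invalid.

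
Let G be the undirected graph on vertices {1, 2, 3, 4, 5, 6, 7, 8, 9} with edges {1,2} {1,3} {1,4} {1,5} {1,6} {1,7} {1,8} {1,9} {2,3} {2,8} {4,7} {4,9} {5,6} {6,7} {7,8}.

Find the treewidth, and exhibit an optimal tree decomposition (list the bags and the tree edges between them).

Treewidth 2.
One optimal decomposition is:
Bags: B1 = {1, 7, 8}  B2 = {1, 2, 8}  B3 = {1, 4, 7}  B4 = {1, 4, 9}  B5 = {1, 6, 7}  B6 = {1, 2, 3}  B7 = {1, 5, 6}
Tree: B1–B2, B1–B3, B3–B4, B3–B5, B2–B6, B5–B7

Each bag holds 3 vertices, so the decomposition has width 2, which upper-bounds the treewidth. Conversely, {1, 2, 8} is a clique of size 3, and the vertices of any clique must share a bag in every tree decomposition; so some bag has ≥ 3 vertices and tw(G) ≥ 2. Combining the bounds, tw(G) = 2.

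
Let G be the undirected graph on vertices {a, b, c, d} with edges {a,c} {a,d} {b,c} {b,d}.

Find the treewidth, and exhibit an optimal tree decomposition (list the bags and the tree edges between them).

Treewidth 2.
One optimal decomposition is:
Bags: B1 = {b, c, d}  B2 = {a, c, d}
Tree: B1–B2

Each bag holds 3 vertices, so the decomposition has width 2, which upper-bounds the treewidth. The edges d–b–c–a–d form a cycle, so G is not a tree and its treewidth is at least 2. Combining the bounds, tw(G) = 2.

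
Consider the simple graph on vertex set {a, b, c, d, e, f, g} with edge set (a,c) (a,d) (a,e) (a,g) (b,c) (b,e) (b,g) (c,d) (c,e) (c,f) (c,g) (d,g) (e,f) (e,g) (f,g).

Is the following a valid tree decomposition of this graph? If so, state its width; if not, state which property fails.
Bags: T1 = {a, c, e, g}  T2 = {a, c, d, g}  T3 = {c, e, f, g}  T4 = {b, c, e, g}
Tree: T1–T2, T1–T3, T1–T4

Yes; width 3.

Every vertex of G appears in some bag (union = {a, b, c, d, e, f, g}); every edge is covered by a bag; and for each vertex v the set of bags containing v is connected in the bag tree. The decomposition is therefore valid. The largest bag has 4 vertices, so the width is 3.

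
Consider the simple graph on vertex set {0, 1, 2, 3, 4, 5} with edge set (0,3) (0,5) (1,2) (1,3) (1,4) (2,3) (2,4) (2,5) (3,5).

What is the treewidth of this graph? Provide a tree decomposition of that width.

Every bag has size at most 3, so the width is 3 − 1 = 2 and tw(G) ≤ 2. On the other hand G contains the 3-clique {0, 3, 5}. A clique must lie in a single bag of any decomposition, so no decomposition can have width below 2. Hence tw(G) = 2 exactly.

Treewidth 2.
One optimal decomposition is:
Bags: B1 = {1, 2, 3}  B2 = {1, 2, 4}  B3 = {2, 3, 5}  B4 = {0, 3, 5}
Tree: B1–B2, B1–B3, B3–B4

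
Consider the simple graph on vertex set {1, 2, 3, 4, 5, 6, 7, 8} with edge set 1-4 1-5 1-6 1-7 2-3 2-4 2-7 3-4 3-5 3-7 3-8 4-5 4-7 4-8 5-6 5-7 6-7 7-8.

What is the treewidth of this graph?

3

A width-3 tree decomposition is:
Bags: B1 = {3, 4, 7, 8}  B2 = {3, 4, 5, 7}  B3 = {1, 4, 5, 7}  B4 = {1, 5, 6, 7}  B5 = {2, 3, 4, 7}
Tree: B1–B2, B2–B3, B3–B4, B1–B5
Every bag has size at most 4, so the width is 4 − 1 = 3 and tw(G) ≤ 3. For the lower bound, the 4 vertices {1, 4, 5, 7} are pairwise adjacent, and any tree decomposition puts a clique entirely inside one bag — forcing width ≥ 3. Combining the bounds, tw(G) = 3.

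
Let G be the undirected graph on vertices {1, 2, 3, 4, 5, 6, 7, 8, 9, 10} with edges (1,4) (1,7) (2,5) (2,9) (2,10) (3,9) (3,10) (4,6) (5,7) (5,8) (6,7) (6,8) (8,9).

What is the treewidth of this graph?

2

A width-2 tree decomposition is:
Bags: B1 = {1, 4, 7}  B2 = {4, 6, 7}  B3 = {5, 6, 7}  B4 = {5, 6, 8}  B5 = {2, 5, 8}  B6 = {2, 8, 9}  B7 = {2, 9, 10}  B8 = {3, 9, 10}
Tree: B1–B2, B2–B3, B3–B4, B4–B5, B5–B6, B6–B7, B7–B8
Every bag has size at most 3, so the width is 3 − 1 = 2 and tw(G) ≤ 2. The edges 1–4–6–7–1 form a cycle, so G is not a tree and its treewidth is at least 2. Combining the bounds, tw(G) = 2.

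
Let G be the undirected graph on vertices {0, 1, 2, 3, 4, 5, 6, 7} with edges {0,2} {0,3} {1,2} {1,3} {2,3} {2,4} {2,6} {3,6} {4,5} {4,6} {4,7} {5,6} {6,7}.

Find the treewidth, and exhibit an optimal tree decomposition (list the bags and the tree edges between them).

Every bag has size at most 3, so the width is 3 − 1 = 2 and tw(G) ≤ 2. On the other hand G contains the 3-clique {0, 2, 3}. A clique must lie in a single bag of any decomposition, so no decomposition can have width below 2. Combining the bounds, tw(G) = 2.

Treewidth 2.
Bags: B1 = {2, 4, 6}  B2 = {4, 6, 7}  B3 = {2, 3, 6}  B4 = {0, 2, 3}  B5 = {4, 5, 6}  B6 = {1, 2, 3}
Tree: B1–B2, B1–B3, B3–B4, B2–B5, B3–B6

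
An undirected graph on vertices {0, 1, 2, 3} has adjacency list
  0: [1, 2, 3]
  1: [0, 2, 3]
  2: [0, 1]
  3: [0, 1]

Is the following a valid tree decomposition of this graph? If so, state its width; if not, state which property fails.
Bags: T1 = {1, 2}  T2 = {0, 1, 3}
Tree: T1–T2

No — edge (0,2) lies in no bag.

A tree decomposition must satisfy three properties: every vertex lies in some bag; for every edge, both endpoints lie together in some bag; and for every vertex, the bags containing it form a connected subtree. Here edge (0,2) lies in no bag, so the decomposition is invalid.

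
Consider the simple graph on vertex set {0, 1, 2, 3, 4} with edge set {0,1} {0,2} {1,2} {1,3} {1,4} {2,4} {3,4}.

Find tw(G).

A width-2 tree decomposition is:
Bags: B1 = {0, 1, 2}  B2 = {1, 2, 4}  B3 = {1, 3, 4}
Tree: B1–B2, B2–B3
Every bag has size at most 3, so the width is 3 − 1 = 2 and tw(G) ≤ 2. For the lower bound, the 3 vertices {0, 1, 2} are pairwise adjacent, and any tree decomposition puts a clique entirely inside one bag — forcing width ≥ 2. The upper and lower bounds meet at 2, so that is the treewidth.

2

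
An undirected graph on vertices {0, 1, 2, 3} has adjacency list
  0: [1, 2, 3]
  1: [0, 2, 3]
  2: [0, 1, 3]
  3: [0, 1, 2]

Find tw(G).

A width-3 tree decomposition is:
Bags: B1 = {0, 1, 2, 3}
Tree: (single bag)
With just one bag of size 4, the width is 4 − 1 = 3, so tw(G) ≤ 3. Conversely, {0, 1, 2, 3} is a clique of size 4, and the vertices of any clique must share a bag in every tree decomposition; so some bag has ≥ 4 vertices and tw(G) ≥ 3. The upper and lower bounds meet at 3, so that is the treewidth.

3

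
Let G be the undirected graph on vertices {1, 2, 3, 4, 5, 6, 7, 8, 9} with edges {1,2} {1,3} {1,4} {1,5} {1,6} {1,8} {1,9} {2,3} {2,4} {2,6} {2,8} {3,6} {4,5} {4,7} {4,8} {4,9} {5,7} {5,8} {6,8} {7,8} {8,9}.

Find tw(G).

3

A width-3 tree decomposition is:
Bags: B1 = {1, 4, 5, 8}  B2 = {1, 2, 4, 8}  B3 = {1, 2, 6, 8}  B4 = {4, 5, 7, 8}  B5 = {1, 2, 3, 6}  B6 = {1, 4, 8, 9}
Tree: B1–B2, B2–B3, B1–B4, B3–B5, B1–B6
The largest bag has 4 vertices, giving width 3; this decomposition certifies tw(G) ≤ 3. On the other hand G contains the 4-clique {1, 4, 8, 9}. A clique must lie in a single bag of any decomposition, so no decomposition can have width below 3. The upper and lower bounds meet at 3, so that is the treewidth.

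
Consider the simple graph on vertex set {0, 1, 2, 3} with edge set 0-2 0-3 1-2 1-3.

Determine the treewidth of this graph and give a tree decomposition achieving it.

Each bag holds 3 vertices, so the decomposition has width 2, which upper-bounds the treewidth. For the lower bound, G contains the cycle 1–3–0–2–1, so G is not a forest; only forests have treewidth ≤ 1, hence tw(G) ≥ 2. Therefore the treewidth is 2.

Treewidth 2.
One such decomposition:
Bags: B1 = {0, 1, 3}  B2 = {0, 1, 2}
Tree: B1–B2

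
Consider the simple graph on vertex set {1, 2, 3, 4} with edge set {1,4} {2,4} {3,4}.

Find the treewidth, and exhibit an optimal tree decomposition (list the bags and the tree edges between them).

Every bag has size at most 2, so the width is 2 − 1 = 1 and tw(G) ≤ 1. Since G has at least one edge (e.g. 3–4), it is not an edgeless graph, so tw(G) ≥ 1. The upper and lower bounds meet at 1, so that is the treewidth.

Treewidth 1.
One optimal decomposition is:
Bags: B1 = {3, 4}  B2 = {2, 4}  B3 = {1, 4}
Tree: B1–B2, B1–B3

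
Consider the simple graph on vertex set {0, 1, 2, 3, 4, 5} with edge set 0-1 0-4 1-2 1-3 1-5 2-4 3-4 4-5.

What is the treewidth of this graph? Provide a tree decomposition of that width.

Treewidth 2.
Bags: B1 = {1, 3, 4}  B2 = {0, 1, 4}  B3 = {1, 4, 5}  B4 = {1, 2, 4}
Tree: B1–B2, B2–B3, B3–B4

The largest bag has 3 vertices, giving width 2; this decomposition certifies tw(G) ≤ 2. Since 3–4–0–1–3 is a cycle in G, G is not acyclic. Forests are exactly the graphs of treewidth ≤ 1, so tw(G) ≥ 2. Therefore the treewidth is 2.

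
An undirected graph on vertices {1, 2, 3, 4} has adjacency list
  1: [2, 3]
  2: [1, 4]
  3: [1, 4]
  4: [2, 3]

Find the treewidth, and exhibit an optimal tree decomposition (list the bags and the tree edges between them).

The largest bag has 3 vertices, giving width 2; this decomposition certifies tw(G) ≤ 2. Since 4–2–1–3–4 is a cycle in G, G is not acyclic. Forests are exactly the graphs of treewidth ≤ 1, so tw(G) ≥ 2. Therefore the treewidth is 2.

Treewidth 2.
Bags: B1 = {1, 2, 4}  B2 = {1, 3, 4}
Tree: B1–B2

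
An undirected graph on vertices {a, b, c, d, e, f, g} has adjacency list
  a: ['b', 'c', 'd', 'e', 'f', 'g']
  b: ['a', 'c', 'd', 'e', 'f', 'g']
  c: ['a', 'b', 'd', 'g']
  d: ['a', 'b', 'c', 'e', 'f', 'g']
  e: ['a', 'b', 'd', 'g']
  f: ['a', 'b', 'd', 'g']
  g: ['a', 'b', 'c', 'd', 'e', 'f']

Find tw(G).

4

A width-4 tree decomposition is:
Bags: B1 = {a, b, d, f, g}  B2 = {a, b, d, e, g}  B3 = {a, b, c, d, g}
Tree: B1–B2, B1–B3
Each bag holds 5 vertices, so the decomposition has width 4, which upper-bounds the treewidth. Conversely, {a, b, d, e, g} is a clique of size 5, and the vertices of any clique must share a bag in every tree decomposition; so some bag has ≥ 5 vertices and tw(G) ≥ 4. Hence tw(G) = 4 exactly.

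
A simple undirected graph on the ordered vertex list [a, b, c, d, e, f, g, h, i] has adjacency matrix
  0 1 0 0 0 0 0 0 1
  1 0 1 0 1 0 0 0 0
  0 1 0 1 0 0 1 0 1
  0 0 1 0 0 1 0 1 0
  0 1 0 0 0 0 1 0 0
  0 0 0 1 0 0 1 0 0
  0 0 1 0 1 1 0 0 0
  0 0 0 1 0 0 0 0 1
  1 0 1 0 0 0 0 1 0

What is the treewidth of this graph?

A width-3 tree decomposition is:
Bags: B1 = {a, d, h, i}  B2 = {a, c, d, i}  B3 = {a, b, c, d}  B4 = {b, c, d, f}  B5 = {b, c, f, g}  B6 = {b, e, f, g}
Tree: B1–B2, B2–B3, B3–B4, B4–B5, B5–B6
The largest bag has 4 vertices, giving width 3; this decomposition certifies tw(G) ≤ 3. For the lower bound: the 4 vertex sets {a,h,i}, {d}, {c}, {b,e,f,g} are disjoint, each induces a connected subgraph, and every pair is joined by at least one edge of G. Contracting each set to a single vertex therefore yields K_{4} as a minor, and since treewidth is minor-monotone, tw(G) ≥ tw(K_{4}) = 3. Therefore the treewidth is 3.

3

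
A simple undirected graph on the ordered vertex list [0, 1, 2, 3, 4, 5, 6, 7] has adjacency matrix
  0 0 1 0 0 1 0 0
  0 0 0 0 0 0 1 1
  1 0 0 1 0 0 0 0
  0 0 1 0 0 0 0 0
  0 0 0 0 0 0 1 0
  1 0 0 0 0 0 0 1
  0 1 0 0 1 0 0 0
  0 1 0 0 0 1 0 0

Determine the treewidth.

A width-1 tree decomposition is:
Bags: B1 = {2, 3}  B2 = {0, 2}  B3 = {0, 5}  B4 = {5, 7}  B5 = {1, 7}  B6 = {1, 6}  B7 = {4, 6}
Tree: B1–B2, B2–B3, B3–B4, B4–B5, B5–B6, B6–B7
Every bag has size at most 2, so the width is 2 − 1 = 1 and tw(G) ≤ 1. G has an edge, so its treewidth is at least 1. The upper and lower bounds meet at 1, so that is the treewidth.

1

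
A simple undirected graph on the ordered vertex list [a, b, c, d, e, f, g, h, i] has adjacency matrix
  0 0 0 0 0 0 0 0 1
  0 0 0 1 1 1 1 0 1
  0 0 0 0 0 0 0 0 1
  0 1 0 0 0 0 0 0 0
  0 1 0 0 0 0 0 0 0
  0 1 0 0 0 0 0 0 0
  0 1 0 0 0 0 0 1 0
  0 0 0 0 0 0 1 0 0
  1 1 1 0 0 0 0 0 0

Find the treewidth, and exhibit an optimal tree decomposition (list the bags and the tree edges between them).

Treewidth 1.
One optimal decomposition is:
Bags: B1 = {b, i}  B2 = {b, e}  B3 = {b, g}  B4 = {c, i}  B5 = {b, f}  B6 = {b, d}  B7 = {g, h}  B8 = {a, i}
Tree: B1–B2, B2–B3, B1–B4, B2–B5, B5–B6, B3–B7, B1–B8

The largest bag has 2 vertices, giving width 1; this decomposition certifies tw(G) ≤ 1. G has an edge, so its treewidth is at least 1. Combining the bounds, tw(G) = 1.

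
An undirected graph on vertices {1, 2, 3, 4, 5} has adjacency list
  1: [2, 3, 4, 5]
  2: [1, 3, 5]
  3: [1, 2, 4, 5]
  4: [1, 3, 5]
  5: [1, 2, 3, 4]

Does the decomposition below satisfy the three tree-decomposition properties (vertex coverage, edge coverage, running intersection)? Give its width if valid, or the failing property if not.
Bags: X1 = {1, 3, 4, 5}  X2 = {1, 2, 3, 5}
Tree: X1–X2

Checking the three conditions: (i) the bags cover all of {1, 2, 3, 4, 5}; (ii) for each edge, some bag contains both endpoints; (iii) the bags containing any fixed vertex form a subtree. All hold, so the decomposition is valid with width 4 − 1 = 3.

Yes; width 3.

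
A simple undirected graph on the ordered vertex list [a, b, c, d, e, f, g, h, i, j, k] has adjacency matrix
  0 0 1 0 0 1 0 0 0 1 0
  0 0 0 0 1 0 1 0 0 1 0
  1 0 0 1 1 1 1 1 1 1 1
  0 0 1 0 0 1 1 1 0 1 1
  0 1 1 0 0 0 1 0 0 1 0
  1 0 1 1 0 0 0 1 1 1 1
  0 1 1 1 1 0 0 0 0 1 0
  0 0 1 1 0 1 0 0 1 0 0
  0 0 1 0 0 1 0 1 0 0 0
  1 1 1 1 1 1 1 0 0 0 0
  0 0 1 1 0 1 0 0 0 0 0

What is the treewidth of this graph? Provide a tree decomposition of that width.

Treewidth 3.
One such decomposition:
Bags: B1 = {c, d, f, k}  B2 = {c, d, f, j}  B3 = {c, d, g, j}  B4 = {c, d, f, h}  B5 = {a, c, f, j}  B6 = {c, e, g, j}  B7 = {c, f, h, i}  B8 = {b, e, g, j}
Tree: B1–B2, B2–B3, B1–B4, B2–B5, B3–B6, B4–B7, B6–B8

The largest bag has 4 vertices, giving width 3; this decomposition certifies tw(G) ≤ 3. Conversely, {c, d, g, j} is a clique of size 4, and the vertices of any clique must share a bag in every tree decomposition; so some bag has ≥ 4 vertices and tw(G) ≥ 3. Combining the bounds, tw(G) = 3.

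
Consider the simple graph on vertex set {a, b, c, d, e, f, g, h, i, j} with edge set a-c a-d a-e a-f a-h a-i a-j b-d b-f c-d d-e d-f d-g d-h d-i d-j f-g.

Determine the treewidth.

2

A width-2 tree decomposition is:
Bags: B1 = {b, d, f}  B2 = {a, d, f}  B3 = {a, d, i}  B4 = {a, d, j}  B5 = {a, d, h}  B6 = {d, f, g}  B7 = {a, d, e}  B8 = {a, c, d}
Tree: B1–B2, B2–B3, B2–B4, B3–B5, B1–B6, B2–B7, B5–B8
Each bag holds 3 vertices, so the decomposition has width 2, which upper-bounds the treewidth. On the other hand G contains the 3-clique {d, f, g}. A clique must lie in a single bag of any decomposition, so no decomposition can have width below 2. Combining the bounds, tw(G) = 2.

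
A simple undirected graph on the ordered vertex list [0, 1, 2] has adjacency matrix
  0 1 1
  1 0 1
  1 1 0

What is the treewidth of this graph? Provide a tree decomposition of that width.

Treewidth 2.
One such decomposition:
Bags: B1 = {0, 1, 2}
Tree: (single bag)

A single bag containing all 3 vertices is trivially a valid decomposition of width 2. On the other hand G contains the 3-clique {0, 1, 2}. A clique must lie in a single bag of any decomposition, so no decomposition can have width below 2. The upper and lower bounds meet at 2, so that is the treewidth.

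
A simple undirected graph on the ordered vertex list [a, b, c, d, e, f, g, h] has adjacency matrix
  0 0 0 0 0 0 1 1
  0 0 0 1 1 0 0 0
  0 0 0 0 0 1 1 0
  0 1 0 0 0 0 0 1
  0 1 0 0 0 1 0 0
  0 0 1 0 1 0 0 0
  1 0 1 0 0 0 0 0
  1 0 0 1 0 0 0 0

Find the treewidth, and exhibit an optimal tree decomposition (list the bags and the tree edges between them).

Treewidth 2.
Bags: B1 = {b, d, h}  B2 = {b, e, h}  B3 = {e, f, h}  B4 = {c, f, h}  B5 = {c, g, h}  B6 = {a, g, h}
Tree: B1–B2, B2–B3, B3–B4, B4–B5, B5–B6

The largest bag has 3 vertices, giving width 2; this decomposition certifies tw(G) ≤ 2. Since h–d–b–e–f–c–g–a–h is a cycle in G, G is not acyclic. Forests are exactly the graphs of treewidth ≤ 1, so tw(G) ≥ 2. The upper and lower bounds meet at 2, so that is the treewidth.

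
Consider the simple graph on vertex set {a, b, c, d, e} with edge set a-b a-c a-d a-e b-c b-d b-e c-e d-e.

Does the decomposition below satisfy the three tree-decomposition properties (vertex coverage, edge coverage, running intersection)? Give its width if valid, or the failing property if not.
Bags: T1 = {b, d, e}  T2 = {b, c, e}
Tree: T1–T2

No — vertex a appears in no bag.

A tree decomposition must satisfy three properties: every vertex lies in some bag; for every edge, both endpoints lie together in some bag; and for every vertex, the bags containing it form a connected subtree. Here vertex a appears in no bag, so the decomposition is invalid.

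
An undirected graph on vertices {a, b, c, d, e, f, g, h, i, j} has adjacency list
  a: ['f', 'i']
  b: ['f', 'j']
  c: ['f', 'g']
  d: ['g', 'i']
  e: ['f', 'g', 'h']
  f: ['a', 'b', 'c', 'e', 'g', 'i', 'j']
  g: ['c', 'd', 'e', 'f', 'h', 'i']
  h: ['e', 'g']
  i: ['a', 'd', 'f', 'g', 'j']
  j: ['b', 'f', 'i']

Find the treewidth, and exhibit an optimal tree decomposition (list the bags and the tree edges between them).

Treewidth 2.
One such decomposition:
Bags: B1 = {f, g, i}  B2 = {e, f, g}  B3 = {c, f, g}  B4 = {f, i, j}  B5 = {a, f, i}  B6 = {d, g, i}  B7 = {e, g, h}  B8 = {b, f, j}
Tree: B1–B2, B2–B3, B1–B4, B1–B5, B1–B6, B2–B7, B4–B8

The largest bag has 3 vertices, giving width 2; this decomposition certifies tw(G) ≤ 2. On the other hand G contains the 3-clique {d, g, i}. A clique must lie in a single bag of any decomposition, so no decomposition can have width below 2. Hence tw(G) = 2 exactly.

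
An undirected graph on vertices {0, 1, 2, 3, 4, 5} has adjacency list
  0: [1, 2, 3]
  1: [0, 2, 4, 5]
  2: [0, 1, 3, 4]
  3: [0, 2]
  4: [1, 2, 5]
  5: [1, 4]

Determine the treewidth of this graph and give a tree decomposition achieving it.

Every bag has size at most 3, so the width is 3 − 1 = 2 and tw(G) ≤ 2. Conversely, {0, 1, 2} is a clique of size 3, and the vertices of any clique must share a bag in every tree decomposition; so some bag has ≥ 3 vertices and tw(G) ≥ 2. Combining the bounds, tw(G) = 2.

Treewidth 2.
Bags: B1 = {1, 2, 4}  B2 = {1, 4, 5}  B3 = {0, 1, 2}  B4 = {0, 2, 3}
Tree: B1–B2, B1–B3, B3–B4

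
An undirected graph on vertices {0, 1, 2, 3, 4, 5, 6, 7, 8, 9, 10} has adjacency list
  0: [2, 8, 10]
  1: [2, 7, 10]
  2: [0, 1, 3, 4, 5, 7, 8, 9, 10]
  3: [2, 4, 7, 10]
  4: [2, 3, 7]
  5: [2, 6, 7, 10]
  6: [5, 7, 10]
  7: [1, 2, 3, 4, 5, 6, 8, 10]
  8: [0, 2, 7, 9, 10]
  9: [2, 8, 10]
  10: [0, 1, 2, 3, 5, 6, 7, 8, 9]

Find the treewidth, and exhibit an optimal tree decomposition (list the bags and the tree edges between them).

Treewidth 3.
One such decomposition:
Bags: B1 = {2, 5, 7, 10}  B2 = {2, 3, 7, 10}  B3 = {2, 7, 8, 10}  B4 = {0, 2, 8, 10}  B5 = {2, 8, 9, 10}  B6 = {5, 6, 7, 10}  B7 = {1, 2, 7, 10}  B8 = {2, 3, 4, 7}
Tree: B1–B2, B2–B3, B3–B4, B4–B5, B1–B6, B1–B7, B2–B8

The largest bag has 4 vertices, giving width 3; this decomposition certifies tw(G) ≤ 3. For the lower bound, the 4 vertices {0, 2, 8, 10} are pairwise adjacent, and any tree decomposition puts a clique entirely inside one bag — forcing width ≥ 3. Therefore the treewidth is 3.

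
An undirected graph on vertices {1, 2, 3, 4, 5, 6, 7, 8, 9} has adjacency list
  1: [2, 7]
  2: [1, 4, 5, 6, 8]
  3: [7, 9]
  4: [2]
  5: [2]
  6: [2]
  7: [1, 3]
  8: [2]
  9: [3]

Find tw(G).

A width-1 tree decomposition is:
Bags: B1 = {1, 7}  B2 = {1, 2}  B3 = {3, 7}  B4 = {2, 4}  B5 = {2, 8}  B6 = {2, 6}  B7 = {3, 9}  B8 = {2, 5}
Tree: B1–B2, B1–B3, B2–B4, B4–B5, B2–B6, B3–B7, B4–B8
The largest bag has 2 vertices, giving width 1; this decomposition certifies tw(G) ≤ 1. Since G has at least one edge (e.g. 7–1), it is not an edgeless graph, so tw(G) ≥ 1. Therefore the treewidth is 1.

1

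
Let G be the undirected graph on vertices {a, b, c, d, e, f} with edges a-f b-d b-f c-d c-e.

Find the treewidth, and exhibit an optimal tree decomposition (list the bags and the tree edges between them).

Treewidth 1.
Bags: B1 = {c, e}  B2 = {c, d}  B3 = {b, d}  B4 = {b, f}  B5 = {a, f}
Tree: B1–B2, B2–B3, B3–B4, B4–B5

Each bag holds 2 vertices, so the decomposition has width 1, which upper-bounds the treewidth. Since G has at least one edge (e.g. e–c), it is not an edgeless graph, so tw(G) ≥ 1. Combining the bounds, tw(G) = 1.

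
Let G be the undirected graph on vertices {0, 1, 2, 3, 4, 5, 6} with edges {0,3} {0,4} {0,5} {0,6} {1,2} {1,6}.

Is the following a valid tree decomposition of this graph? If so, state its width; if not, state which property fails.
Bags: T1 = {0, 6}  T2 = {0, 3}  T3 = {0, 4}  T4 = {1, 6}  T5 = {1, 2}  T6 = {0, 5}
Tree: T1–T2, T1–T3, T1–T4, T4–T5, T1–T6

Every vertex of G appears in some bag (union = {0, 1, 2, 3, 4, 5, 6}); every edge is covered by a bag; and for each vertex v the set of bags containing v is connected in the bag tree. The decomposition is therefore valid. The largest bag has 2 vertices, so the width is 1.

Yes; width 1.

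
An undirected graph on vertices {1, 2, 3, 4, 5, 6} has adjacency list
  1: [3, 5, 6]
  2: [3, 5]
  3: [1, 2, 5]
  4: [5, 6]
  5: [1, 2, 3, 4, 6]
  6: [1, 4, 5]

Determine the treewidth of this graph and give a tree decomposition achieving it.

Treewidth 2.
Bags: B1 = {1, 5, 6}  B2 = {1, 3, 5}  B3 = {2, 3, 5}  B4 = {4, 5, 6}
Tree: B1–B2, B2–B3, B1–B4

Each bag holds 3 vertices, so the decomposition has width 2, which upper-bounds the treewidth. On the other hand G contains the 3-clique {1, 3, 5}. A clique must lie in a single bag of any decomposition, so no decomposition can have width below 2. Hence tw(G) = 2 exactly.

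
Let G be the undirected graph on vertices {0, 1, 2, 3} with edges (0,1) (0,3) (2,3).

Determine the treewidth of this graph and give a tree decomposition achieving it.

Treewidth 1.
One such decomposition:
Bags: B1 = {0, 3}  B2 = {2, 3}  B3 = {0, 1}
Tree: B1–B2, B1–B3

Every bag has size at most 2, so the width is 2 − 1 = 1 and tw(G) ≤ 1. Any graph with an edge has treewidth ≥ 1, and G has the edge 3–0. Therefore the treewidth is 1.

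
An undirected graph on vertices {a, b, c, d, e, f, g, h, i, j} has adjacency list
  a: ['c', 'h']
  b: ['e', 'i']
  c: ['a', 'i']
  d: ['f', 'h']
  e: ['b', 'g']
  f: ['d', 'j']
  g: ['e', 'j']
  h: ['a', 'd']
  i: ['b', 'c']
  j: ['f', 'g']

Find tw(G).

A width-2 tree decomposition is:
Bags: B1 = {b, e, g}  B2 = {b, g, i}  B3 = {c, g, i}  B4 = {a, c, g}  B5 = {a, g, h}  B6 = {d, g, h}  B7 = {d, f, g}  B8 = {f, g, j}
Tree: B1–B2, B2–B3, B3–B4, B4–B5, B5–B6, B6–B7, B7–B8
Every bag has size at most 3, so the width is 3 − 1 = 2 and tw(G) ≤ 2. For the lower bound, G contains the cycle g–e–b–i–c–a–h–d–f–j–g, so G is not a forest; only forests have treewidth ≤ 1, hence tw(G) ≥ 2. Combining the bounds, tw(G) = 2.

2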